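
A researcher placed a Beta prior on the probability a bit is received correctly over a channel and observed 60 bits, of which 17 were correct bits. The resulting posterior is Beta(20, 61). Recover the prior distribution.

Beta(3, 18)

Beta is conjugate to the binomial likelihood: posterior = Beta(α+s, β+f).
So α = 20 − 17 = 3 and β = 61 − 43 = 18.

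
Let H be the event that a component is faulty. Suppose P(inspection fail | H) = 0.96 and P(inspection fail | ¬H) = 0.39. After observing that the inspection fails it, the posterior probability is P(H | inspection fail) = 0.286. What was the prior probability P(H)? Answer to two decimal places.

In odds form, posterior odds = prior odds × likelihood ratio, so prior odds = posterior odds ÷ LR.
Posterior odds = 0.286/(1−0.286) = 0.4006. LR = 0.96/0.39 = 2.4615.
Prior odds = 0.4006/2.4615 = 0.1627, so P(H) = 0.1627/(1+0.1627) ≈ 0.14.

P(H) = 0.14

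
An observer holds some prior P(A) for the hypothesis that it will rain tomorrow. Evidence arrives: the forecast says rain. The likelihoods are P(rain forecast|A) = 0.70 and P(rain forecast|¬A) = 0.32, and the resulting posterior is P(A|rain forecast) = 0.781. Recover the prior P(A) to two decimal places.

In odds form, posterior odds = prior odds × likelihood ratio, so prior odds = posterior odds ÷ LR.
Posterior odds = 0.781/(1−0.781) = 3.5662. LR = 0.70/0.32 = 2.1875.
Prior odds = 3.5662/2.1875 = 1.6303, so P(A) = 1.6303/(1+1.6303) ≈ 0.62.

P(A) = 0.62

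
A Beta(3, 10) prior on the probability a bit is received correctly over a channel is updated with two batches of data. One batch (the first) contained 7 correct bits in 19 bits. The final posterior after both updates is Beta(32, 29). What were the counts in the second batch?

22 correct bits and 7 errors

Because Beta–binomial updating is additive in the counts, the combined data contributed (α_post−α_prior, β_post−β_prior) successes and failures.
Total across both batches: 32−3=29 correct bits, 29−10=19 errors.
Subtract the first batch: 29−7=22 correct bits and 19−12=7 errors.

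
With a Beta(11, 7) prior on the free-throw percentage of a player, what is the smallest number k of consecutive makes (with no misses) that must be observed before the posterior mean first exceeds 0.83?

k = 24

After k makes and 0 misses the posterior is Beta(11+k, 7), with mean (11+k)/(11+7+k).
Set (11+k)/(18+k) > 0.83 and solve: k > (0.83·18 − 11)/(1 − 0.83) = 23.176.
The smallest integer exceeding 23.176 is 24, and checking k=24: (35)/(42) = 0.8333 > 0.83.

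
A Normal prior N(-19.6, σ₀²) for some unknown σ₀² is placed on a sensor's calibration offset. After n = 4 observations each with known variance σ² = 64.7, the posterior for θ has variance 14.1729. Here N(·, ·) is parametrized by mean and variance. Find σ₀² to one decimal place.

σ₀² = 114.5

For the Normal–Normal model with known σ², precisions add: τ_n = τ₀ + n/σ².
So 1/σ₀² = 1/14.1729 − 4/64.7 = 0.070557 − 0.061824 = 0.008733.
Hence σ₀² = 1/0.008733 ≈ 114.5.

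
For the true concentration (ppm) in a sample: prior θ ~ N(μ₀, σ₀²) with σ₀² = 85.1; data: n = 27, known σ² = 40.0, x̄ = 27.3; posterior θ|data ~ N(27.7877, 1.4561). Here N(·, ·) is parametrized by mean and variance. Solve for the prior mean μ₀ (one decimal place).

μ₀ = 55.8

The posterior mean is a precision-weighted average: μ_n = (τ₀μ₀ + τ_data·x̄)/(τ₀+τ_data), with τ₀=1/σ₀² and τ_data=n/σ².
Here τ₀ = 1/85.1 = 0.011751 and τ_data = 27/40.0 = 0.675000, so τ_n = 0.686751.
Rearranging for μ₀: μ₀ = (μ_n·τ_n − τ_data·x̄)/τ₀ = (27.7877·0.686751 − 0.675000·27.3) / 0.011751 = 0.655731/0.011751 ≈ 55.8.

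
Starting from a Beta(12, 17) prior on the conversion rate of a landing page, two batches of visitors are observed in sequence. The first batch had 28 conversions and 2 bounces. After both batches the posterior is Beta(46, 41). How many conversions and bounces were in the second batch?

6 conversions and 22 bounces

Sequential conjugate updates are equivalent to a single update on the pooled data, so total successes = posterior α − prior α and total failures = posterior β − prior β.
Total across both batches: 46−12=34 conversions, 41−17=24 bounces.
Subtract the first batch: 34−28=6 conversions and 24−2=22 bounces.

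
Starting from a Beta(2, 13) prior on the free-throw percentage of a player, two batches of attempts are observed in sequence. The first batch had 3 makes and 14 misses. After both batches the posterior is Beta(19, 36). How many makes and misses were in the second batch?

14 makes and 9 misses

Sequential conjugate updates are equivalent to a single update on the pooled data, so total successes = posterior α − prior α and total failures = posterior β − prior β.
Total across both batches: 19−2=17 makes, 36−13=23 misses.
Subtract the first batch: 17−3=14 makes and 23−14=9 misses.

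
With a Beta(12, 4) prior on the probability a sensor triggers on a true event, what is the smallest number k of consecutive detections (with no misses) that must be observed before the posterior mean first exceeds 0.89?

After k detections and 0 misses the posterior is Beta(12+k, 4), with mean (12+k)/(12+4+k).
Set (12+k)/(16+k) > 0.89 and solve: k > (0.89·16 − 12)/(1 − 0.89) = 20.364.
The smallest integer exceeding 20.364 is 21.

k = 21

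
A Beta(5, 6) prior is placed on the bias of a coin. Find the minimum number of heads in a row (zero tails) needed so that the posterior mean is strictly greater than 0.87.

k = 36

After k heads and 0 tails the posterior is Beta(5+k, 6), with mean (5+k)/(5+6+k).
Set (5+k)/(11+k) > 0.87 and solve: k > (0.87·11 − 5)/(1 − 0.87) = 35.154.
The smallest integer exceeding 35.154 is 36, and checking k=36: (41)/(47) = 0.8723 > 0.87.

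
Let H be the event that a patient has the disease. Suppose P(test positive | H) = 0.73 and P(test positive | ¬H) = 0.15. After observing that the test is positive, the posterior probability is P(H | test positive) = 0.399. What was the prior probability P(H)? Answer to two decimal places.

P(H) = 0.12

In odds form, posterior odds = prior odds × likelihood ratio, so prior odds = posterior odds ÷ LR.
Posterior odds = 0.399/(1−0.399) = 0.6639. LR = 0.73/0.15 = 4.8667.
Prior odds = 0.6639/4.8667 = 0.1364, so P(H) = 0.1364/(1+0.1364) ≈ 0.12.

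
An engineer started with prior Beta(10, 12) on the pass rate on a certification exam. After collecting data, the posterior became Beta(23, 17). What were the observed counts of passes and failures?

Under Beta–binomial conjugacy the posterior parameters are (a+s, b+f).
So s = 23 − 10 = 13 and f = 17 − 12 = 5.

13 passes and 5 failures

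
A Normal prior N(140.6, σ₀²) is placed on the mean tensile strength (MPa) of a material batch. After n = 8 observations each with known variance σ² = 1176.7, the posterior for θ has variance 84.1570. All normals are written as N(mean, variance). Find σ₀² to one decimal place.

σ₀² = 196.7

For the Normal–Normal model with known σ², precisions add: τ_n = τ₀ + n/σ².
So 1/σ₀² = 1/84.1570 − 8/1176.7 = 0.011883 − 0.006799 = 0.005084.
Hence σ₀² = 1/0.005084 ≈ 196.7.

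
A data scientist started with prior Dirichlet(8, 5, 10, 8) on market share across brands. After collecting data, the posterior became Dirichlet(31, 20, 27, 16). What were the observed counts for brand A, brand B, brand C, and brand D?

For a Dirichlet(α) prior with multinomial counts c, the posterior is Dirichlet(α + c) componentwise.
Counts are posterior − prior componentwise: 31−8=23, 20−5=15, 27−10=17, 16−8=8.

counts (23, 15, 17, 8)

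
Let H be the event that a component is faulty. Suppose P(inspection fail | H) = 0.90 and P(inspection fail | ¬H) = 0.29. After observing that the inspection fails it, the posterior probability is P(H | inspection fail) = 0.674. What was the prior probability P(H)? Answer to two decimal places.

P(H) = 0.40

Bayes' rule in odds form gives O(H|E) = O(H)·[P(E|H)/P(E|¬H)], hence O(H) = O(H|E)/LR.
Posterior odds = 0.674/(1−0.674) = 2.0675. LR = 0.90/0.29 = 3.1034.
Prior odds = 2.0675/3.1034 = 0.6662, so P(H) = 0.6662/(1+0.6662) ≈ 0.40.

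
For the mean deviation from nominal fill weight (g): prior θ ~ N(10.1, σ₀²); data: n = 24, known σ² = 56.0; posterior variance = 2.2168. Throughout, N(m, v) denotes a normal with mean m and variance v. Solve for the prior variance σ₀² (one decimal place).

σ₀² = 44.4

Posterior precision equals prior precision plus data precision: 1/σ_n² = 1/σ₀² + n/σ².
So 1/σ₀² = 1/2.2168 − 24/56.0 = 0.451101 − 0.428571 = 0.022530.
Hence σ₀² = 1/0.022530 ≈ 44.4.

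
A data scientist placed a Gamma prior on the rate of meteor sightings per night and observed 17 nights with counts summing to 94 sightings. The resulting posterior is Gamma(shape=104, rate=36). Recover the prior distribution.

A Gamma(α, β) prior (rate parametrization) on a Poisson rate with n observations summing to S gives posterior Gamma(α+S, β+n).
So α = 104 − 94 = 10 and β = 36 − 17 = 19.

Gamma(shape=10, rate=19)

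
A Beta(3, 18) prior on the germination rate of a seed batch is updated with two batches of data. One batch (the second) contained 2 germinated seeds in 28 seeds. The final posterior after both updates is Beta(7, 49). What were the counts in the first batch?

2 germinated seeds and 5 non-germinating seeds

Sequential conjugate updates are equivalent to a single update on the pooled data, so total successes = posterior α − prior α and total failures = posterior β − prior β.
Total across both batches: 7−3=4 germinated seeds, 49−18=31 non-germinating seeds.
Subtract the second batch: 4−2=2 germinated seeds and 31−26=5 non-germinating seeds.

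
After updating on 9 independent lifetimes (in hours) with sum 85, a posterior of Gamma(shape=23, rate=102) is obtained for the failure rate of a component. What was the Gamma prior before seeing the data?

Gamma(shape=14, rate=17)

Gamma–exponential conjugacy: posterior shape = α + n, posterior rate = β + Σtᵢ.
So α = 23 − 9 = 14 and β = 102 − 85 = 17.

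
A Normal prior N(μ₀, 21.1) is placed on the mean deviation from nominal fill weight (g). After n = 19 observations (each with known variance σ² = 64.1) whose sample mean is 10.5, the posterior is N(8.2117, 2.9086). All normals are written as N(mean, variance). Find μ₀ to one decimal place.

μ₀ = -6.1

The posterior mean is a precision-weighted average: μ_n = (τ₀μ₀ + τ_data·x̄)/(τ₀+τ_data), with τ₀=1/σ₀² and τ_data=n/σ².
Here τ₀ = 1/21.1 = 0.047393 and τ_data = 19/64.1 = 0.296412, so τ_n = 0.343805.
Rearranging for μ₀: μ₀ = (μ_n·τ_n − τ_data·x̄)/τ₀ = (8.2117·0.343805 − 0.296412·10.5) / 0.047393 = -0.289102/0.047393 ≈ -6.1.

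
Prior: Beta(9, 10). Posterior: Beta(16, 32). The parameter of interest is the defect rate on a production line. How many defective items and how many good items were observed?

7 defective items and 22 good items

Under Beta–binomial conjugacy the posterior parameters are (a+s, b+f).
So s = 16 − 9 = 7 and f = 32 − 10 = 22.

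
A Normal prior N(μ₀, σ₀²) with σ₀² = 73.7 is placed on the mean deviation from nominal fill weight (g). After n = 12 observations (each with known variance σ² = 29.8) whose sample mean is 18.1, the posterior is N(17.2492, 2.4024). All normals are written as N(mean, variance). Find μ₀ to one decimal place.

With known observation variance, the Normal–Normal posterior has precision τ_n = τ₀ + n/σ² and mean μ_n = (τ₀μ₀ + (n/σ²)x̄)/τ_n.
Here τ₀ = 1/73.7 = 0.013569 and τ_data = 12/29.8 = 0.402685, so τ_n = 0.416254.
Rearranging for μ₀: μ₀ = (μ_n·τ_n − τ_data·x̄)/τ₀ = (17.2492·0.416254 − 0.402685·18.1) / 0.013569 = -0.108550/0.013569 ≈ -8.0.

μ₀ = -8.0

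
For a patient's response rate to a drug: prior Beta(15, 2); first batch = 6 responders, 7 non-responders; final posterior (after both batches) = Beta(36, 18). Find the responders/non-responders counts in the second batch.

15 responders and 9 non-responders

Sequential conjugate updates are equivalent to a single update on the pooled data, so total successes = posterior α − prior α and total failures = posterior β − prior β.
Total across both batches: 36−15=21 responders, 18−2=16 non-responders.
Subtract the first batch: 21−6=15 responders and 16−7=9 non-responders.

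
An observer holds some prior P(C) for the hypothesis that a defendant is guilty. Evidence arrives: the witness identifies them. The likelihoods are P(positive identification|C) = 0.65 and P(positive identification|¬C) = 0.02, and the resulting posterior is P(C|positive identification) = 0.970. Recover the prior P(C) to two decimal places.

In odds form, posterior odds = prior odds × likelihood ratio, so prior odds = posterior odds ÷ LR.
Posterior odds = 0.970/(1−0.970) = 32.3333. LR = 0.65/0.02 = 32.5000.
Prior odds = 32.3333/32.5000 = 0.9949, so P(C) = 0.9949/(1+0.9949) ≈ 0.50.

P(C) = 0.50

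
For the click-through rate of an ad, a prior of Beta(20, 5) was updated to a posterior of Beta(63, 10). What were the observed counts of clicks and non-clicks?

43 clicks and 5 non-clicks

Beta is conjugate to the binomial likelihood: posterior = Beta(α+s, β+f).
Match parameters: s=63−20=43, f=10−5=5.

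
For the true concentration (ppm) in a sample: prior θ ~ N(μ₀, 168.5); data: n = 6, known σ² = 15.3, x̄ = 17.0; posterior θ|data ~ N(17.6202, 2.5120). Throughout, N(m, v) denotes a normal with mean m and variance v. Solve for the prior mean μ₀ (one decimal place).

The posterior mean is a precision-weighted average: μ_n = (τ₀μ₀ + τ_data·x̄)/(τ₀+τ_data), with τ₀=1/σ₀² and τ_data=n/σ².
Here τ₀ = 1/168.5 = 0.005935 and τ_data = 6/15.3 = 0.392157, so τ_n = 0.398092.
Rearranging for μ₀: μ₀ = (μ_n·τ_n − τ_data·x̄)/τ₀ = (17.6202·0.398092 − 0.392157·17.0) / 0.005935 = 0.347792/0.005935 ≈ 58.6.

μ₀ = 58.6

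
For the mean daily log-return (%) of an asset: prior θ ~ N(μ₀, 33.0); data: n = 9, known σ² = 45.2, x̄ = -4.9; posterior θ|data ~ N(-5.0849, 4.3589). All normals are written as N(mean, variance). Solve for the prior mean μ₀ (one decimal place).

The posterior mean is a precision-weighted average: μ_n = (τ₀μ₀ + τ_data·x̄)/(τ₀+τ_data), with τ₀=1/σ₀² and τ_data=n/σ².
Here τ₀ = 1/33.0 = 0.030303 and τ_data = 9/45.2 = 0.199115, so τ_n = 0.229418.
Rearranging for μ₀: μ₀ = (μ_n·τ_n − τ_data·x̄)/τ₀ = (-5.0849·0.229418 − 0.199115·-4.9) / 0.030303 = -0.190904/0.030303 ≈ -6.3.

μ₀ = -6.3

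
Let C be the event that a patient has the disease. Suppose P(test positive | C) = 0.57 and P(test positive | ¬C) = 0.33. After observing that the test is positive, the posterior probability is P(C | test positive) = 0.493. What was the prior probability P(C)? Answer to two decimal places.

In odds form, posterior odds = prior odds × likelihood ratio, so prior odds = posterior odds ÷ LR.
Posterior odds = 0.493/(1−0.493) = 0.9724. LR = 0.57/0.33 = 1.7273.
Prior odds = 0.9724/1.7273 = 0.5630, so P(C) = 0.5630/(1+0.5630) ≈ 0.36.

P(C) = 0.36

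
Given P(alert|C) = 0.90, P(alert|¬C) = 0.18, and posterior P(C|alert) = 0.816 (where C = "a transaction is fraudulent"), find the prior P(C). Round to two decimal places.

In odds form, posterior odds = prior odds × likelihood ratio, so prior odds = posterior odds ÷ LR.
Posterior odds = 0.816/(1−0.816) = 4.4348. LR = 0.90/0.18 = 5.0000.
Prior odds = 4.4348/5.0000 = 0.8870, so P(C) = 0.8870/(1+0.8870) ≈ 0.47.

P(C) = 0.47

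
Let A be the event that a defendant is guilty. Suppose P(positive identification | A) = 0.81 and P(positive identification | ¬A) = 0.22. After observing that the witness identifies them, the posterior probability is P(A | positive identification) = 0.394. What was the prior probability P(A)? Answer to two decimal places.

In odds form, posterior odds = prior odds × likelihood ratio, so prior odds = posterior odds ÷ LR.
Posterior odds = 0.394/(1−0.394) = 0.6502. LR = 0.81/0.22 = 3.6818.
Prior odds = 0.6502/3.6818 = 0.1766, so P(A) = 0.1766/(1+0.1766) ≈ 0.15.

P(A) = 0.15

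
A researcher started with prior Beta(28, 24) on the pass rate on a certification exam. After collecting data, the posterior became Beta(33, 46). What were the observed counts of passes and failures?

5 passes and 22 failures

Under Beta–binomial conjugacy the posterior parameters are (a+s, b+f).
Match parameters: s=33−28=5, f=46−24=22.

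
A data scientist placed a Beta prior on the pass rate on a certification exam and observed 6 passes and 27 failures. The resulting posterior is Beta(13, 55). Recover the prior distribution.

Under Beta–binomial conjugacy the posterior parameters are (α+s, β+f).
So α = 13 − 6 = 7 and β = 55 − 27 = 28.

Beta(7, 28)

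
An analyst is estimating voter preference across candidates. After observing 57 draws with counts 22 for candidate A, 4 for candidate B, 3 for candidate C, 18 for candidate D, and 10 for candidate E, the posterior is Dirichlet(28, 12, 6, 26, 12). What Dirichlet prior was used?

For a Dirichlet(α) prior with multinomial counts c, the posterior is Dirichlet(α + c) componentwise.
Subtract each count from the matching posterior parameter: 28−22=6, 12−4=8, 6−3=3, 26−18=8, 12−10=2.

Dirichlet(6, 8, 3, 8, 2)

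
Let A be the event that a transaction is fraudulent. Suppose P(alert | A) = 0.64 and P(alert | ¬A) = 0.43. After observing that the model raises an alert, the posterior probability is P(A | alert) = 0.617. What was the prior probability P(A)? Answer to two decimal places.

In odds form, posterior odds = prior odds × likelihood ratio, so prior odds = posterior odds ÷ LR.
Posterior odds = 0.617/(1−0.617) = 1.6110. LR = 0.64/0.43 = 1.4884.
Prior odds = 1.6110/1.4884 = 1.0824, so P(A) = 1.0824/(1+1.0824) ≈ 0.52.

P(A) = 0.52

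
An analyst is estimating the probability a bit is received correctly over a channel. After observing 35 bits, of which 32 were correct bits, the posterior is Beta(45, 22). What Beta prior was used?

Beta(13, 19)

Under Beta–binomial conjugacy the posterior parameters are (a+s, b+f).
Subtract the data counts: 45−32=13, 22−3=19.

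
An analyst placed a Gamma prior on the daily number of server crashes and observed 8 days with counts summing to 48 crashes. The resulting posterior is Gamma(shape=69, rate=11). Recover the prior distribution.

Gamma–Poisson conjugacy: posterior shape = α + Σxᵢ, posterior rate = β + n.
So α = 69 − 48 = 21 and β = 11 − 8 = 3.

Gamma(shape=21, rate=3)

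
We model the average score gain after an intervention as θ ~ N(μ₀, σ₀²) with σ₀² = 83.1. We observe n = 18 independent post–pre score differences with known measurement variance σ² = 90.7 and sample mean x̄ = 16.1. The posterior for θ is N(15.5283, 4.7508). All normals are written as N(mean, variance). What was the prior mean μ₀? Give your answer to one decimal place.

μ₀ = 6.1

The posterior mean is a precision-weighted average: μ_n = (τ₀μ₀ + τ_data·x̄)/(τ₀+τ_data), with τ₀=1/σ₀² and τ_data=n/σ².
Here τ₀ = 1/83.1 = 0.012034 and τ_data = 18/90.7 = 0.198456, so τ_n = 0.210490.
Rearranging for μ₀: μ₀ = (μ_n·τ_n − τ_data·x̄)/τ₀ = (15.5283·0.210490 − 0.198456·16.1) / 0.012034 = 0.073410/0.012034 ≈ 6.1.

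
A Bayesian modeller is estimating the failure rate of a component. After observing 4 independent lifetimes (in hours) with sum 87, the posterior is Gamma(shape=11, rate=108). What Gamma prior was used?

For an exponential likelihood with a Gamma(α, β) prior on the rate, n observations with total T give posterior Gamma(α+n, β+T).
So α = 11 − 4 = 7 and β = 108 − 87 = 21.

Gamma(shape=7, rate=21)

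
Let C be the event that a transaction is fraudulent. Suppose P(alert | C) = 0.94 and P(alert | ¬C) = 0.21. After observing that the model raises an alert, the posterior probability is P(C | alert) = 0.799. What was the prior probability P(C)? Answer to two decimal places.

P(C) = 0.47

Bayes' rule in odds form gives O(C|E) = O(C)·[P(E|C)/P(E|¬C)], hence O(C) = O(C|E)/LR.
Posterior odds = 0.799/(1−0.799) = 3.9751. LR = 0.94/0.21 = 4.4762.
Prior odds = 3.9751/4.4762 = 0.8881, so P(C) = 0.8881/(1+0.8881) ≈ 0.47.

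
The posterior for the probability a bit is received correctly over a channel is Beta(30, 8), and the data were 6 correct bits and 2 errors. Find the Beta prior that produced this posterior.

Under Beta–binomial conjugacy the posterior parameters are (a+s, b+f).
Subtract the data counts: 30−6=24, 8−2=6.

Beta(24, 6)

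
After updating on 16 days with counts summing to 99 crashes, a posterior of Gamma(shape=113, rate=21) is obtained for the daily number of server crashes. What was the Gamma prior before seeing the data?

Gamma(shape=14, rate=5)

A Gamma(α, β) prior (rate parametrization) on a Poisson rate with n observations summing to S gives posterior Gamma(α+S, β+n).
So α = 113 − 99 = 14 and β = 21 − 16 = 5.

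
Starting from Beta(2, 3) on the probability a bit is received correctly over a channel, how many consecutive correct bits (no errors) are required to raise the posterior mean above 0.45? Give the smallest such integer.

After k correct bits and 0 errors the posterior is Beta(2+k, 3), with mean (2+k)/(2+3+k).
Set (2+k)/(5+k) > 0.45 and solve: k > (0.45·5 − 2)/(1 − 0.45) = 0.455.
The smallest integer exceeding 0.455 is 1.

k = 1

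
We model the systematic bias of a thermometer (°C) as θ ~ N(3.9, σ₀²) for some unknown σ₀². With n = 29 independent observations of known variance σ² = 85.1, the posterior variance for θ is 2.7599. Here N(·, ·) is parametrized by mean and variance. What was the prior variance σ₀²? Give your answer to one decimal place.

Posterior precision equals prior precision plus data precision: 1/σ_n² = 1/σ₀² + n/σ².
So 1/σ₀² = 1/2.7599 − 29/85.1 = 0.362332 − 0.340776 = 0.021556.
Hence σ₀² = 1/0.021556 ≈ 46.4.

σ₀² = 46.4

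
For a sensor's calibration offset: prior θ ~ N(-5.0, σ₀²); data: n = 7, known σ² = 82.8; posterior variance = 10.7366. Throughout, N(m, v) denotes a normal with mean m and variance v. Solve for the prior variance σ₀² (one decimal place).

σ₀² = 116.3

Posterior precision equals prior precision plus data precision: 1/σ_n² = 1/σ₀² + n/σ².
So 1/σ₀² = 1/10.7366 − 7/82.8 = 0.093139 − 0.084541 = 0.008598.
Hence σ₀² = 1/0.008598 ≈ 116.3.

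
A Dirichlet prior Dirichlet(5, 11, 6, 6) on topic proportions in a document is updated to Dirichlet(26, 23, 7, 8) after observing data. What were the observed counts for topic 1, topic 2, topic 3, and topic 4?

For a Dirichlet(α) prior with multinomial counts c, the posterior is Dirichlet(α + c) componentwise.
Counts are posterior − prior componentwise: 26−5=21, 23−11=12, 7−6=1, 8−6=2.

counts (21, 12, 1, 2)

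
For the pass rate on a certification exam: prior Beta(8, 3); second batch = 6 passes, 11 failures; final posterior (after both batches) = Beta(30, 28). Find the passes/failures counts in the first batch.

16 passes and 14 failures

Sequential conjugate updates are equivalent to a single update on the pooled data, so total successes = posterior α − prior α and total failures = posterior β − prior β.
Total across both batches: 30−8=22 passes, 28−3=25 failures.
Subtract the second batch: 22−6=16 passes and 25−11=14 failures.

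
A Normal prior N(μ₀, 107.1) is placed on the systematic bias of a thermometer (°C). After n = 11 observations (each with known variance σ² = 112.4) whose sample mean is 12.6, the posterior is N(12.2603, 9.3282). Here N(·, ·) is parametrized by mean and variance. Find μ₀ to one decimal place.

The posterior mean is a precision-weighted average: μ_n = (τ₀μ₀ + τ_data·x̄)/(τ₀+τ_data), with τ₀=1/σ₀² and τ_data=n/σ².
Here τ₀ = 1/107.1 = 0.009337 and τ_data = 11/112.4 = 0.097865, so τ_n = 0.107202.
Rearranging for μ₀: μ₀ = (μ_n·τ_n − τ_data·x̄)/τ₀ = (12.2603·0.107202 − 0.097865·12.6) / 0.009337 = 0.081230/0.009337 ≈ 8.7.

μ₀ = 8.7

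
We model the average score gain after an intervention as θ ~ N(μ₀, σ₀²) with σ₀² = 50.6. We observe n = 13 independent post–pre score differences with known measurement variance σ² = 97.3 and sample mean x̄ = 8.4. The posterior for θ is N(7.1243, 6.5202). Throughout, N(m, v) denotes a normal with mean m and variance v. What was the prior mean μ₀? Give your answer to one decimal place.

μ₀ = -1.5

The posterior mean is a precision-weighted average: μ_n = (τ₀μ₀ + τ_data·x̄)/(τ₀+τ_data), with τ₀=1/σ₀² and τ_data=n/σ².
Here τ₀ = 1/50.6 = 0.019763 and τ_data = 13/97.3 = 0.133607, so τ_n = 0.153370.
Rearranging for μ₀: μ₀ = (μ_n·τ_n − τ_data·x̄)/τ₀ = (7.1243·0.153370 − 0.133607·8.4) / 0.019763 = -0.029645/0.019763 ≈ -1.5.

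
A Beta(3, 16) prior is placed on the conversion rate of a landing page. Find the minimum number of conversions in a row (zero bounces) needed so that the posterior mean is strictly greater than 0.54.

k = 16

After k conversions and 0 bounces the posterior is Beta(3+k, 16), with mean (3+k)/(3+16+k).
Set (3+k)/(19+k) > 0.54 and solve: k > (0.54·19 − 3)/(1 − 0.54) = 15.783.
The smallest integer exceeding 15.783 is 16, and checking k=16: (19)/(35) = 0.5429 > 0.54.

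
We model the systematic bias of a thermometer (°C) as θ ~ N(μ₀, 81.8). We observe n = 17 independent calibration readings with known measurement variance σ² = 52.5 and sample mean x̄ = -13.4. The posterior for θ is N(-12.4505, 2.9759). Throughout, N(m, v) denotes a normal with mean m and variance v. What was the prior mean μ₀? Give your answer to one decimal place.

μ₀ = 12.7

With known observation variance, the Normal–Normal posterior has precision τ_n = τ₀ + n/σ² and mean μ_n = (τ₀μ₀ + (n/σ²)x̄)/τ_n.
Here τ₀ = 1/81.8 = 0.012225 and τ_data = 17/52.5 = 0.323810, so τ_n = 0.336035.
Rearranging for μ₀: μ₀ = (μ_n·τ_n − τ_data·x̄)/τ₀ = (-12.4505·0.336035 − 0.323810·-13.4) / 0.012225 = 0.155250/0.012225 ≈ 12.7.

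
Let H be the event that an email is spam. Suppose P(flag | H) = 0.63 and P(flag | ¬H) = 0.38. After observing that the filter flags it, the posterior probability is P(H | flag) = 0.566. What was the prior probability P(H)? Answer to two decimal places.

In odds form, posterior odds = prior odds × likelihood ratio, so prior odds = posterior odds ÷ LR.
Posterior odds = 0.566/(1−0.566) = 1.3041. LR = 0.63/0.38 = 1.6579.
Prior odds = 1.3041/1.6579 = 0.7866, so P(H) = 0.7866/(1+0.7866) ≈ 0.44.

P(H) = 0.44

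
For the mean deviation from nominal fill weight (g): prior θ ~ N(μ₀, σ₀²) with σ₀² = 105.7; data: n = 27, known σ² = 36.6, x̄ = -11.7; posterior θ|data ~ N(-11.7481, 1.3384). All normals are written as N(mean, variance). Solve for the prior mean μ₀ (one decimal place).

μ₀ = -15.5

The posterior mean is a precision-weighted average: μ_n = (τ₀μ₀ + τ_data·x̄)/(τ₀+τ_data), with τ₀=1/σ₀² and τ_data=n/σ².
Here τ₀ = 1/105.7 = 0.009461 and τ_data = 27/36.6 = 0.737705, so τ_n = 0.747166.
Rearranging for μ₀: μ₀ = (μ_n·τ_n − τ_data·x̄)/τ₀ = (-11.7481·0.747166 − 0.737705·-11.7) / 0.009461 = -0.146632/0.009461 ≈ -15.5.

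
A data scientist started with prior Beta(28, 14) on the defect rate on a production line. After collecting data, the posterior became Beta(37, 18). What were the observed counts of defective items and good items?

Under Beta–binomial conjugacy the posterior parameters are (α+s, β+f).
Match parameters: s=37−28=9, f=18−14=4.

9 defective items and 4 good items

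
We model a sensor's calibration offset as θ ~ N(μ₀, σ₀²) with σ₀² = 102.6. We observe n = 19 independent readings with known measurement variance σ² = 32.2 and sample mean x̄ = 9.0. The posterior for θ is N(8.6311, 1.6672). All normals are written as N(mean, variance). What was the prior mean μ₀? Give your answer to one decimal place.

μ₀ = -13.7

With known observation variance, the Normal–Normal posterior has precision τ_n = τ₀ + n/σ² and mean μ_n = (τ₀μ₀ + (n/σ²)x̄)/τ_n.
Here τ₀ = 1/102.6 = 0.009747 and τ_data = 19/32.2 = 0.590062, so τ_n = 0.599809.
Rearranging for μ₀: μ₀ = (μ_n·τ_n − τ_data·x̄)/τ₀ = (8.6311·0.599809 − 0.590062·9.0) / 0.009747 = -0.133547/0.009747 ≈ -13.7.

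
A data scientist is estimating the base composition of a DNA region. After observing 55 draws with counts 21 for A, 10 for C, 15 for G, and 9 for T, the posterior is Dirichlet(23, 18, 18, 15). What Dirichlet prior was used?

Dirichlet(2, 8, 3, 6)

For a Dirichlet(α) prior with multinomial counts c, the posterior is Dirichlet(α + c) componentwise.
Subtract each count from the matching posterior parameter: 23−21=2, 18−10=8, 18−15=3, 15−9=6.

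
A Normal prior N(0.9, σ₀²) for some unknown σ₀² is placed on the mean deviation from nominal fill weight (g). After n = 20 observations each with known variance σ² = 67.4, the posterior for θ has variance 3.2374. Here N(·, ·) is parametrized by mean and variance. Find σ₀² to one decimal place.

For the Normal–Normal model with known σ², precisions add: τ_n = τ₀ + n/σ².
So 1/σ₀² = 1/3.2374 − 20/67.4 = 0.308890 − 0.296736 = 0.012154.
Hence σ₀² = 1/0.012154 ≈ 82.3.

σ₀² = 82.3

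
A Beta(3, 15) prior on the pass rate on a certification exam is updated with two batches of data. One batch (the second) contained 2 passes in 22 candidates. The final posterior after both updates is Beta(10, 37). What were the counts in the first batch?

5 passes and 2 failures

Because Beta–binomial updating is additive in the counts, the combined data contributed (α_post−α_prior, β_post−β_prior) successes and failures.
Total across both batches: 10−3=7 passes, 37−15=22 failures.
Subtract the second batch: 7−2=5 passes and 22−20=2 failures.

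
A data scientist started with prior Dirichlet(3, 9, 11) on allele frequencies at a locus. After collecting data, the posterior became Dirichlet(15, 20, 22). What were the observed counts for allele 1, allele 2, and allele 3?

counts (12, 11, 11)

For a Dirichlet(α) prior with multinomial counts c, the posterior is Dirichlet(α + c) componentwise.
Counts are posterior − prior componentwise: 15−3=12, 20−9=11, 22−11=11.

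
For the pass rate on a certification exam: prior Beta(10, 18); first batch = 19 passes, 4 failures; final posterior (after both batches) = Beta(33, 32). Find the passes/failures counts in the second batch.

4 passes and 10 failures

Because Beta–binomial updating is additive in the counts, the combined data contributed (α_post−α_prior, β_post−β_prior) successes and failures.
Total across both batches: 33−10=23 passes, 32−18=14 failures.
Subtract the first batch: 23−19=4 passes and 14−4=10 failures.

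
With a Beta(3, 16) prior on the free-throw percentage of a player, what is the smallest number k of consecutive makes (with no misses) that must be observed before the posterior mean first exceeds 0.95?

After k makes and 0 misses the posterior is Beta(3+k, 16), with mean (3+k)/(3+16+k).
Set (3+k)/(19+k) > 0.95 and solve: k > (0.95·19 − 3)/(1 − 0.95) = 301.000.
The smallest integer exceeding 301.000 is 302.

k = 302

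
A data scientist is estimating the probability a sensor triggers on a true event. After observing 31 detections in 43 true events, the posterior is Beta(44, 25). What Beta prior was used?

A Beta(α, β) prior with s successes and f failures in binomial data gives a Beta(α+s, β+f) posterior.
So α = 44 − 31 = 13 and β = 25 − 12 = 13.

Beta(13, 13)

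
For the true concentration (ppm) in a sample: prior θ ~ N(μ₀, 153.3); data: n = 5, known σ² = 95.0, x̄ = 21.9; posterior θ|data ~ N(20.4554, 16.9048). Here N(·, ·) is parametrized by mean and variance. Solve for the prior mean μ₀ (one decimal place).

μ₀ = 8.8

With known observation variance, the Normal–Normal posterior has precision τ_n = τ₀ + n/σ² and mean μ_n = (τ₀μ₀ + (n/σ²)x̄)/τ_n.
Here τ₀ = 1/153.3 = 0.006523 and τ_data = 5/95.0 = 0.052632, so τ_n = 0.059155.
Rearranging for μ₀: μ₀ = (μ_n·τ_n − τ_data·x̄)/τ₀ = (20.4554·0.059155 − 0.052632·21.9) / 0.006523 = 0.057398/0.006523 ≈ 8.8.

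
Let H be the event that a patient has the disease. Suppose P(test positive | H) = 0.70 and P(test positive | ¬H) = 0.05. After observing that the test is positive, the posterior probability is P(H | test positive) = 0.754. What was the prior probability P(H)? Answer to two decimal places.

Bayes' rule in odds form gives O(H|E) = O(H)·[P(E|H)/P(E|¬H)], hence O(H) = O(H|E)/LR.
Posterior odds = 0.754/(1−0.754) = 3.0650. LR = 0.70/0.05 = 14.0000.
Prior odds = 3.0650/14.0000 = 0.2189, so P(H) = 0.2189/(1+0.2189) ≈ 0.18.

P(H) = 0.18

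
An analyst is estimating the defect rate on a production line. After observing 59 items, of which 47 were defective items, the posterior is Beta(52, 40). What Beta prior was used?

Beta is conjugate to the binomial likelihood: posterior = Beta(a+s, b+f).
Subtract the data counts: 52−47=5, 40−12=28.

Beta(5, 28)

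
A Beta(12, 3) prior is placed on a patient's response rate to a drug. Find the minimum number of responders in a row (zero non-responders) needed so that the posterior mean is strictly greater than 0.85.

k = 6

After k responders and 0 non-responders the posterior is Beta(12+k, 3), with mean (12+k)/(12+3+k).
Set (12+k)/(15+k) > 0.85 and solve: k > (0.85·15 − 12)/(1 − 0.85) = 5.000.
The smallest integer exceeding 5.000 is 6, and checking k=6: (18)/(21) = 0.8571 > 0.85.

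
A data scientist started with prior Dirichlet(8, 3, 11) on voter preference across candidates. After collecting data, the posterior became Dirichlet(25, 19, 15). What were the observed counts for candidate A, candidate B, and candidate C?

counts (17, 16, 4)

For a Dirichlet(α) prior with multinomial counts c, the posterior is Dirichlet(α + c) componentwise.
Counts are posterior − prior componentwise: 25−8=17, 19−3=16, 15−11=4.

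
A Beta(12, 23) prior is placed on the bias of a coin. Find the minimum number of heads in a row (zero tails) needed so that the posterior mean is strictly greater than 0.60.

k = 23

After k heads and 0 tails the posterior is Beta(12+k, 23), with mean (12+k)/(12+23+k).
Set (12+k)/(35+k) > 0.60 and solve: k > (0.60·35 − 12)/(1 − 0.60) = 22.500.
The smallest integer exceeding 22.500 is 23, and checking k=23: (35)/(58) = 0.6034 > 0.60.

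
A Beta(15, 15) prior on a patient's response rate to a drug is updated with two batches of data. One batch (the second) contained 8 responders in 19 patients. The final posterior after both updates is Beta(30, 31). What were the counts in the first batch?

7 responders and 5 non-responders

Sequential conjugate updates are equivalent to a single update on the pooled data, so total successes = posterior α − prior α and total failures = posterior β − prior β.
Total across both batches: 30−15=15 responders, 31−15=16 non-responders.
Subtract the second batch: 15−8=7 responders and 16−11=5 non-responders.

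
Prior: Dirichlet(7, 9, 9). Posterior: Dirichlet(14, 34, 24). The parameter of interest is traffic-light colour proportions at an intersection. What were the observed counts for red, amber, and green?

counts (7, 25, 15)

For a Dirichlet(α) prior with multinomial counts c, the posterior is Dirichlet(α + c) componentwise.
Counts are posterior − prior componentwise: 14−7=7, 34−9=25, 24−9=15.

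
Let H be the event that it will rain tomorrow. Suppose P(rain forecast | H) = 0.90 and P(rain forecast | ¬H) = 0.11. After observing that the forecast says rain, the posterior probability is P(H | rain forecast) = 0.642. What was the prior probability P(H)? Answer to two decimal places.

In odds form, posterior odds = prior odds × likelihood ratio, so prior odds = posterior odds ÷ LR.
Posterior odds = 0.642/(1−0.642) = 1.7933. LR = 0.90/0.11 = 8.1818.
Prior odds = 1.7933/8.1818 = 0.2192, so P(H) = 0.2192/(1+0.2192) ≈ 0.18.

P(H) = 0.18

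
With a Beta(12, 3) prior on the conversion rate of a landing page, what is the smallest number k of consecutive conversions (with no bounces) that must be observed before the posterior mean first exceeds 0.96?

k = 61

After k conversions and 0 bounces the posterior is Beta(12+k, 3), with mean (12+k)/(12+3+k).
Set (12+k)/(15+k) > 0.96 and solve: k > (0.96·15 − 12)/(1 − 0.96) = 60.000.
The smallest integer exceeding 60.000 is 61.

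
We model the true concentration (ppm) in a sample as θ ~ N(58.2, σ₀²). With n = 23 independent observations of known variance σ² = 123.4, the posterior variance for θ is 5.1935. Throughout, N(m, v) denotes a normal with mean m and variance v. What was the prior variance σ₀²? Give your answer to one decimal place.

For the Normal–Normal model with known σ², precisions add: τ_n = τ₀ + n/σ².
So 1/σ₀² = 1/5.1935 − 23/123.4 = 0.192548 − 0.186386 = 0.006162.
Hence σ₀² = 1/0.006162 ≈ 162.3.

σ₀² = 162.3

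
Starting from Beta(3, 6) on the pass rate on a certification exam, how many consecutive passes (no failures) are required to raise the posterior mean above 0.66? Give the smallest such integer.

k = 9

After k passes and 0 failures the posterior is Beta(3+k, 6), with mean (3+k)/(3+6+k).
Set (3+k)/(9+k) > 0.66 and solve: k > (0.66·9 − 3)/(1 − 0.66) = 8.647.
The smallest integer exceeding 8.647 is 9.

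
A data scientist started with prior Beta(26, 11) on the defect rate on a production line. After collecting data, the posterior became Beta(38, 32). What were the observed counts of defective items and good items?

12 defective items and 21 good items

A Beta(α, β) prior with s successes and f failures in binomial data gives a Beta(α+s, β+f) posterior.
So s = 38 − 26 = 12 and f = 32 − 11 = 21.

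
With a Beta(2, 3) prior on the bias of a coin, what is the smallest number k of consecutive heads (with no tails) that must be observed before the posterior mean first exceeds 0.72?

After k heads and 0 tails the posterior is Beta(2+k, 3), with mean (2+k)/(2+3+k).
Set (2+k)/(5+k) > 0.72 and solve: k > (0.72·5 − 2)/(1 − 0.72) = 5.714.
The smallest integer exceeding 5.714 is 6, and checking k=6: (8)/(11) = 0.7273 > 0.72.

k = 6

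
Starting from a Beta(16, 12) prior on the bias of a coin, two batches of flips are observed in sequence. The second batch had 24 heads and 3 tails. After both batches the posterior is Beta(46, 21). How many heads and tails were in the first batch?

6 heads and 6 tails

Sequential conjugate updates are equivalent to a single update on the pooled data, so total successes = posterior α − prior α and total failures = posterior β − prior β.
Total across both batches: 46−16=30 heads, 21−12=9 tails.
Subtract the second batch: 30−24=6 heads and 9−3=6 tails.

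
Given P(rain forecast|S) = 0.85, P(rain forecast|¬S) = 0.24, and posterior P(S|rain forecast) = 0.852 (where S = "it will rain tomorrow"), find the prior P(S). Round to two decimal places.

P(S) = 0.62

In odds form, posterior odds = prior odds × likelihood ratio, so prior odds = posterior odds ÷ LR.
Posterior odds = 0.852/(1−0.852) = 5.7568. LR = 0.85/0.24 = 3.5417.
Prior odds = 5.7568/3.5417 = 1.6254, so P(S) = 1.6254/(1+1.6254) ≈ 0.62.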